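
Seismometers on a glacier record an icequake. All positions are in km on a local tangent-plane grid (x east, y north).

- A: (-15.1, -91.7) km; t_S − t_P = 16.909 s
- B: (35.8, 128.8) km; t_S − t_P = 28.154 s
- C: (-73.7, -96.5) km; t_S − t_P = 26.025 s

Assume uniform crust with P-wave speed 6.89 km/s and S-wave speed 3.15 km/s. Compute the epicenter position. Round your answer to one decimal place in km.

x ≈ 63.0 km, y ≈ -32.3 km

Distance from S−P lag: d = Δt · v_P v_S / (v_P − v_S) = Δt · (6.89·3.15)/(6.89−3.15) ≈ 5.8031·Δt.
So d_A = 98.12, d_B = 163.38, d_C = 151.03 km.
Circle about each station: (x + 15.1)² + (y + 91.7)² = 98.12²; (x − 35.8)² + (y − 128.8)² = 163.38²; (x + 73.7)² + (y + 96.5)² = 151.03².
Subtracting the A equation from the B and C equations removes the quadratic terms:
101.8 x + 441.0 y = -7831.31
-117.2 x − 9.6 y = -7075.49
Solving the 2×2 system: x ≈ 63.0, y ≈ -32.3 km.
Check against A (with the unrounded x, y): √((x + 15.1)²+(y + 91.7)²) = 98.13 ≈ 98.12 km. ✓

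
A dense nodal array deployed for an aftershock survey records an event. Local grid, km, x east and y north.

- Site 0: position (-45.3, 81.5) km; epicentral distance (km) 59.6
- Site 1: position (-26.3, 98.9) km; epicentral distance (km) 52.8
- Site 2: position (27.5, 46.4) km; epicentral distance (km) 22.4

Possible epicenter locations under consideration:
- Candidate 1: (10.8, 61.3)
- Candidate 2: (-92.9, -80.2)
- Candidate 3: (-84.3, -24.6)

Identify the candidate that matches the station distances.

For each candidate, compare |candidate − station| to the reported distance:
Candidate 1: residuals Site 0 0.0, Site 1 0.0, Site 2 0.0 → max 0.0 km
Candidate 2: residuals Site 0 109.0, Site 1 138.3, Site 2 152.3 → max 152.3 km
Candidate 3: residuals Site 0 53.4, Site 1 83.6, Site 2 110.0 → max 110.0 km
Only Candidate 1 has all residuals ≈ 0.

Candidate 1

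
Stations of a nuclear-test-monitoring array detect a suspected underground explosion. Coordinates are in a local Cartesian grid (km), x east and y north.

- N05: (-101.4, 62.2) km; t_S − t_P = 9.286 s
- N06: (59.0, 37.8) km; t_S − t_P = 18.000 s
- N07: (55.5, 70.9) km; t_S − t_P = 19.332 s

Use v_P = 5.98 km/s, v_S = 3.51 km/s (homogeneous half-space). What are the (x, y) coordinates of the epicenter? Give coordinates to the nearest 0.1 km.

(-84.6, -14.9)

Distance from S−P lag: d = Δt · v_P v_S / (v_P − v_S) = Δt · (5.98·3.51)/(5.98−3.51) ≈ 8.4979·Δt.
So d_N05 = 78.91, d_N06 = 152.96, d_N07 = 164.28 km.
Circle about each station: (x + 101.4)² + (y − 62.2)² = 78.91²; (x − 59.0)² + (y − 37.8)² = 152.96²; (x − 55.5)² + (y − 70.9)² = 164.28².
Subtracting the N05 equation from the N06 and N07 equations removes the quadratic terms:
320.8 x − 48.8 y = -26410.93
313.8 x + 17.4 y = -26804.87
Solving the 2×2 system: x ≈ -84.6, y ≈ -14.9 km.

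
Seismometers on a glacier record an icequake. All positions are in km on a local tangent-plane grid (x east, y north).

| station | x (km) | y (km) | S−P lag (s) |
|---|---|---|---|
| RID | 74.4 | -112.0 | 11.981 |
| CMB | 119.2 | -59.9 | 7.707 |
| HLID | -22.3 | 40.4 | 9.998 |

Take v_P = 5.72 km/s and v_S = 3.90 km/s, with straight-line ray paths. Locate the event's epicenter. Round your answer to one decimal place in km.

Distance from S−P lag: d = Δt · v_P v_S / (v_P − v_S) = Δt · (5.72·3.90)/(5.72−3.90) ≈ 12.2571·Δt.
So d_RID = 146.85, d_CMB = 94.47, d_HLID = 122.55 km.
Circle about each station: (x − 74.4)² + (y + 112.0)² = 146.85²; (x − 119.2)² + (y + 59.9)² = 94.47²; (x + 22.3)² + (y − 40.4)² = 122.55².
Subtracting the RID equation from the CMB and HLID equations removes the quadratic terms:
89.6 x + 104.2 y = 12357.63
-193.4 x + 304.8 y = -9403.49
Solving the 2×2 system: x ≈ 100.0, y ≈ 32.6 km.

100.0 km east, 32.6 km north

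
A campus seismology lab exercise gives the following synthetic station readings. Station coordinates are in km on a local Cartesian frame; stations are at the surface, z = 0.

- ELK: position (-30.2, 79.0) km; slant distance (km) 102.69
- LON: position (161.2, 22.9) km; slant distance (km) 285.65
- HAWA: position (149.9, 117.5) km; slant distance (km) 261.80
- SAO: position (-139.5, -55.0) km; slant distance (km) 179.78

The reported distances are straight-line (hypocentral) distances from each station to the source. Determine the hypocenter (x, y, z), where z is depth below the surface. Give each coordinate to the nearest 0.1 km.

(-103.3, 108.3, 65.9)

Each station gives a sphere (x−x_i)² + (y−y_i)² + z² = d_i² (stations at z=0).
Subtracting the ELK sphere from LON and HAWA: z² cancels, leaving linear equations in x and y:
382.8 x − 112.2 y = -51693.88
360.2 x + 77.0 y = -28870.78
Solving: x ≈ -103.301, y ≈ 108.290 km (keep extra digits for the depth step; rounded: -103.3, 108.3).
Then from the ELK sphere: z² = 102.69² − (x + 30.2)² − (y − 79.0)² with x = -103.301, y = 108.290, so z ≈ 65.906 ≈ 65.9 km.
Check against SAO (with the unrounded solution): distance 179.77 ≈ 179.78 km. ✓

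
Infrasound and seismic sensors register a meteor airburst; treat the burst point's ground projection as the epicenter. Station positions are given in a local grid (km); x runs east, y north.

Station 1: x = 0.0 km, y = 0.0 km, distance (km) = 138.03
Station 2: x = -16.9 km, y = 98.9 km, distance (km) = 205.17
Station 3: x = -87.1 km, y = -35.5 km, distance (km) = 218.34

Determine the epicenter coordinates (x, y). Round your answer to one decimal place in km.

131.1 km east, -43.2 km north

Circle about each station: x² + y² = 138.03²; (x + 16.9)² + (y − 98.9)² = 205.17²; (x + 87.1)² + (y + 35.5)² = 218.34².
Subtracting the Station 1 equation from the Station 2 and Station 3 equations removes the quadratic terms:
-33.8 x + 197.8 y = -12975.63
-174.2 x − 71.0 y = -19773.41
Solving the 2×2 system: x ≈ 131.1, y ≈ -43.2 km.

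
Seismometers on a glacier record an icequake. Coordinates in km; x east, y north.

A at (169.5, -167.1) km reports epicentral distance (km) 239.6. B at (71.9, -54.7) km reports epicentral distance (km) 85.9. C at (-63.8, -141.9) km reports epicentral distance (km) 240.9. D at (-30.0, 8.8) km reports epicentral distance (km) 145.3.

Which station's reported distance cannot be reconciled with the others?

Solve using three stations at a time. Using B, C, D (subtract circle equations pairwise → linear system) gives (x, y) ≈ (114.9, 19.7).
Distances from that point to each station vs reported:
  A: calculated 194.6 vs reported 239.6 → residual 45.0 km
  B: calculated 85.9 vs reported 85.9 → residual 0.0 km
  C: calculated 240.9 vs reported 240.9 → residual 0.0 km
  D: calculated 145.3 vs reported 145.3 → residual 0.0 km
B, C, D are mutually consistent (residuals ≈ 0); A is off by 45.0 km.

A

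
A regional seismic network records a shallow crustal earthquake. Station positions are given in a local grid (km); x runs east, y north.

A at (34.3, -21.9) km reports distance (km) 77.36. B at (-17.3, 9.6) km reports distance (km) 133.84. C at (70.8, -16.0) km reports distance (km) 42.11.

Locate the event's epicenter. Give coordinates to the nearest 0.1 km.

111.5 km east, -26.8 km north

Circle about each station: (x − 34.3)² + (y + 21.9)² = 77.36²; (x + 17.3)² + (y − 9.6)² = 133.84²; (x − 70.8)² + (y + 16.0)² = 42.11².
Subtracting pairs of circle equations eliminates x²+y² and gives linear equations (the radical axes):
-103.2 x + 63.0 y = -13193.23
73.0 x + 11.8 y = 7823.86
Solving the 2×2 system: x ≈ 111.5, y ≈ -26.8 km.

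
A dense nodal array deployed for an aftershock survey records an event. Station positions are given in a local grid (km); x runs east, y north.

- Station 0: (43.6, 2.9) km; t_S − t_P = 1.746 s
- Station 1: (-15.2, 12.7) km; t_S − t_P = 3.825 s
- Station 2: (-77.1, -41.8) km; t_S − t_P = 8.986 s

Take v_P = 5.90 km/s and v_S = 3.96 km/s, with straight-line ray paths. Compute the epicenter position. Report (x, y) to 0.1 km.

x ≈ 25.8 km, y ≈ -8.3 km

Distance from S−P lag: d = Δt · v_P v_S / (v_P − v_S) = Δt · (5.90·3.96)/(5.90−3.96) ≈ 12.0433·Δt.
So d_Station 0 = 21.03, d_Station 1 = 46.07, d_Station 2 = 108.22 km.
Circle about each station: (x − 43.6)² + (y − 2.9)² = 21.03²; (x + 15.2)² + (y − 12.7)² = 46.07²; (x + 77.1)² + (y + 41.8)² = 108.22².
Subtracting the Station 0 equation from the Station 1 and Station 2 equations removes the quadratic terms:
-117.6 x + 19.6 y = -3197.22
-241.4 x − 89.4 y = -5487.03
Solving the 2×2 system: x ≈ 25.8, y ≈ -8.3 km.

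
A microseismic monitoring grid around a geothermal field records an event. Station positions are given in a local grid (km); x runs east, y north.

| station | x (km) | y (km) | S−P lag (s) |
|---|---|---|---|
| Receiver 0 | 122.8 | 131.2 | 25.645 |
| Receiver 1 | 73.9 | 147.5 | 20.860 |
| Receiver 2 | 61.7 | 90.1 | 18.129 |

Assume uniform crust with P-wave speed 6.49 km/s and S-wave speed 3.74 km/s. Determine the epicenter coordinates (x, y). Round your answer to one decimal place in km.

x ≈ -98.1 km, y ≈ 81.8 km

Distance from S−P lag: d = Δt · v_P v_S / (v_P − v_S) = Δt · (6.49·3.74)/(6.49−3.74) ≈ 8.8264·Δt.
So d_Receiver 0 = 226.35, d_Receiver 1 = 184.12, d_Receiver 2 = 160.01 km.
Circle about each station: (x − 122.8)² + (y − 131.2)² = 226.35²; (x − 73.9)² + (y − 147.5)² = 184.12²; (x − 61.7)² + (y − 90.1)² = 160.01².
Subtracting the Receiver 0 equation from the Receiver 1 and Receiver 2 equations removes the quadratic terms:
-97.8 x + 32.6 y = 12258.33
-122.2 x − 82.2 y = 5262.74
Solving the 2×2 system: x ≈ -98.1, y ≈ 81.8 km.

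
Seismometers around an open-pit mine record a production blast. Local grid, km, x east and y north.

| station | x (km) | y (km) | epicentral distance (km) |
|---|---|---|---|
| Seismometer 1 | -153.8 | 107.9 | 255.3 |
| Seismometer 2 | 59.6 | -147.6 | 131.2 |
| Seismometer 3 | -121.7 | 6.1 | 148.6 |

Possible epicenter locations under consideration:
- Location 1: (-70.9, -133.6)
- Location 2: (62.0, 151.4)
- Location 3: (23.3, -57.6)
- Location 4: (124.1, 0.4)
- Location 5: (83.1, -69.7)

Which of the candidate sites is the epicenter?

Location 1

For each candidate, compare |candidate − station| to the reported distance:
Location 1: residuals Seismometer 1 0.0, Seismometer 2 0.0, Seismometer 3 0.0 → max 0.0 km
Location 2: residuals Seismometer 1 35.2, Seismometer 2 167.8, Seismometer 3 85.6 → max 167.8 km
Location 3: residuals Seismometer 1 12.9, Seismometer 2 34.2, Seismometer 3 9.8 → max 34.2 km
Location 4: residuals Seismometer 1 42.7, Seismometer 2 30.2, Seismometer 3 97.3 → max 97.3 km
Location 5: residuals Seismometer 1 40.8, Seismometer 2 49.8, Seismometer 3 69.8 → max 69.8 km
Only Location 1 has all residuals ≈ 0.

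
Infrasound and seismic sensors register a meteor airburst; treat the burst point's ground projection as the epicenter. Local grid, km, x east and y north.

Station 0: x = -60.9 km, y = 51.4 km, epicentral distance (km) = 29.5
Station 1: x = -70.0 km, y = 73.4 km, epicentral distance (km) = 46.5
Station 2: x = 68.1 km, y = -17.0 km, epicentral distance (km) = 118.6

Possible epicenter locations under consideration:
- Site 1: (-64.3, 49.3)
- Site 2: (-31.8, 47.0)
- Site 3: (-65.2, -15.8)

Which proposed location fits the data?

For each candidate, compare |candidate − station| to the reported distance:
Site 1: residuals Station 0 25.5, Station 1 21.7, Station 2 29.5 → max 29.5 km
Site 2: residuals Station 0 0.1, Station 1 0.1, Station 2 0.0 → max 0.1 km
Site 3: residuals Station 0 37.8, Station 1 42.8, Station 2 14.7 → max 42.8 km
Only Site 2 has all residuals ≈ 0.

Site 2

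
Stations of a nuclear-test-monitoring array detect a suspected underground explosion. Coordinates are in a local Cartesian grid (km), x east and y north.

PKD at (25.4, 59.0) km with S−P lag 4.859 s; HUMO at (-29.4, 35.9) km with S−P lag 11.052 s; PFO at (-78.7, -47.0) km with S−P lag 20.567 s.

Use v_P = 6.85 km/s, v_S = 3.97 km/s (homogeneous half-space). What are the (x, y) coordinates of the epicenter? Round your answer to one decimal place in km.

61.2 km east, 87.7 km north

Distance from S−P lag: d = Δt · v_P v_S / (v_P − v_S) = Δt · (6.85·3.97)/(6.85−3.97) ≈ 9.4425·Δt.
So d_PKD = 45.88, d_HUMO = 104.36, d_PFO = 194.20 km.
Circle about each station: (x − 25.4)² + (y − 59.0)² = 45.88²; (x + 29.4)² + (y − 35.9)² = 104.36²; (x + 78.7)² + (y + 47.0)² = 194.20².
Subtracting the PKD equation from the HUMO and PFO equations removes the quadratic terms:
-109.6 x − 46.2 y = -10759.03
-208.2 x − 212.0 y = -31332.14
Solving the 2×2 system: x ≈ 61.2, y ≈ 87.7 km.
Check against PKD (with the unrounded x, y): √((x − 25.4)²+(y − 59.0)²) = 45.88 ≈ 45.88 km. ✓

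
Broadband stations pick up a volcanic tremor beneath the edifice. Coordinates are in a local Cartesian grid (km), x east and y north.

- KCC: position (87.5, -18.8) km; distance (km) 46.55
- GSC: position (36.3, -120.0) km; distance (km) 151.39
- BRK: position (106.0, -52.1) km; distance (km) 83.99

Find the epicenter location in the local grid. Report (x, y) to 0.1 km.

Circle about each station: (x − 87.5)² + (y + 18.8)² = 46.55²; (x − 36.3)² + (y + 120.0)² = 151.39²; (x − 106.0)² + (y + 52.1)² = 83.99².
Subtracting the KCC equation from the GSC and BRK equations removes the quadratic terms:
-102.4 x − 202.4 y = -13044.03
37.0 x − 66.6 y = 1053.30
Solving the 2×2 system: x ≈ 75.6, y ≈ 26.2 km.

x ≈ 75.6 km, y ≈ 26.2 km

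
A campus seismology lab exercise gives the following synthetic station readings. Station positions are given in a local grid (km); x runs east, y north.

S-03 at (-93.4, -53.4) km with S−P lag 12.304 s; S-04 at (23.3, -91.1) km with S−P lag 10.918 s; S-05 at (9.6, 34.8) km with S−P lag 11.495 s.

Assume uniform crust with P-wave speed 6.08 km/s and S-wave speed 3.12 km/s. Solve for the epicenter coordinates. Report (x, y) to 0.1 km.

(-17.0, -33.9)

Distance from S−P lag: d = Δt · v_P v_S / (v_P − v_S) = Δt · (6.08·3.12)/(6.08−3.12) ≈ 6.4086·Δt.
So d_S-03 = 78.85, d_S-04 = 69.97, d_S-05 = 73.67 km.
Circle about each station: (x + 93.4)² + (y + 53.4)² = 78.85²; (x − 23.3)² + (y + 91.1)² = 69.97²; (x − 9.6)² + (y − 34.8)² = 73.67².
Subtracting pairs of circle equations eliminates x²+y² and gives linear equations (the radical axes):
233.4 x − 75.4 y = -1411.50
206.0 x + 176.4 y = -9481.87
Solving the 2×2 system: x ≈ -17.0, y ≈ -33.9 km.
Check against S-03 (with the unrounded x, y): √((x + 93.4)²+(y + 53.4)²) = 78.85 ≈ 78.85 km. ✓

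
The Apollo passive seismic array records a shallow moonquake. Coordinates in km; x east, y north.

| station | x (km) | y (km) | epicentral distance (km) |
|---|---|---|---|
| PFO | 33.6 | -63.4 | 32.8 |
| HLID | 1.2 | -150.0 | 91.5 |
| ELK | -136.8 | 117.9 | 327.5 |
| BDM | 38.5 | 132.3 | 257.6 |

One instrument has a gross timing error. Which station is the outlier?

PFO

Solve using three stations at a time. Using HLID, ELK, BDM (subtract circle equations pairwise → linear system) gives (x, y) ≈ (87.7, -120.5).
Distances from that point to each station vs reported:
  PFO: calculated 78.7 vs reported 32.8 → residual 45.9 km
  HLID: calculated 91.4 vs reported 91.5 → residual 0.1 km
  ELK: calculated 327.5 vs reported 327.5 → residual 0.0 km
  BDM: calculated 257.6 vs reported 257.6 → residual 0.0 km
HLID, ELK, BDM are mutually consistent (residuals ≈ 0); PFO is off by 45.9 km.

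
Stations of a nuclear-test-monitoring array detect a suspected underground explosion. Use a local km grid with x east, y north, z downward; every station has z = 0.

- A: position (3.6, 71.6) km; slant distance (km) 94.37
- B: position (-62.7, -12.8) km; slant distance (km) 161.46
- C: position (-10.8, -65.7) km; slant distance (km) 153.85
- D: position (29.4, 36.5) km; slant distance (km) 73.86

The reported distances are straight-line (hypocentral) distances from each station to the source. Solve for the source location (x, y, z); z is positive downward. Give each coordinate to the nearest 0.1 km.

Each station gives a sphere (x−x_i)² + (y−y_i)² + z² = d_i² (stations at z=0).
Subtracting the A sphere from B and C: z² cancels, leaving linear equations in x and y:
-132.6 x − 168.8 y = -18208.02
-28.8 x − 274.6 y = -15470.52
Solving: x ≈ 75.704, y ≈ 48.399 km (keep extra digits for the depth step; rounded: 75.7, 48.4).
Then from the A sphere: z² = 94.37² − (x − 3.6)² − (y − 71.6)² with x = 75.704, y = 48.399, so z ≈ 56.289 ≈ 56.3 km.
Check against D (with the unrounded solution): distance 73.85 ≈ 73.86 km. ✓

x ≈ 75.7 km, y ≈ 48.4 km, depth ≈ 56.3 km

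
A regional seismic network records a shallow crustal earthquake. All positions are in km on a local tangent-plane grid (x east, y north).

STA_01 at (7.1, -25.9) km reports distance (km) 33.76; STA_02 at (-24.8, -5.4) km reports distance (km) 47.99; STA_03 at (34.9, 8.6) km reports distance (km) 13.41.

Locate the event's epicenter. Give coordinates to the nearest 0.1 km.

Circle about each station: (x − 7.1)² + (y + 25.9)² = 33.76²; (x + 24.8)² + (y + 5.4)² = 47.99²; (x − 34.9)² + (y − 8.6)² = 13.41².
Subtracting the STA_01 equation from the STA_02 and STA_03 equations removes the quadratic terms:
-63.8 x + 41.0 y = -1240.32
55.6 x + 69.0 y = 1530.66
Solving the 2×2 system: x ≈ 22.2, y ≈ 4.3 km.
Check against STA_01 (with the unrounded x, y): √((x − 7.1)²+(y + 25.9)²) = 33.76 ≈ 33.76 km. ✓

x ≈ 22.2 km, y ≈ 4.3 km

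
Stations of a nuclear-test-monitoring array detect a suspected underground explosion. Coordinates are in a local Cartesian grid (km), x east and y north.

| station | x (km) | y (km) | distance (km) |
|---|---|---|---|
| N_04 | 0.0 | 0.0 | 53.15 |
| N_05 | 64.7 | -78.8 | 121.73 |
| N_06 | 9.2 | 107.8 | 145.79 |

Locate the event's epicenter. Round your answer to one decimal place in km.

(-45.6, -27.3)

Circle about each station: x² + y² = 53.15²; (x − 64.7)² + (y + 78.8)² = 121.73²; (x − 9.2)² + (y − 107.8)² = 145.79².
Subtracting pairs of circle equations eliminates x²+y² and gives linear equations (the radical axes):
129.4 x − 157.6 y = -1597.74
18.4 x + 215.6 y = -6724.32
Solving the 2×2 system: x ≈ -45.6, y ≈ -27.3 km.
Check against N_04 (with the unrounded x, y): √(x²+y²) = 53.14 ≈ 53.15 km. ✓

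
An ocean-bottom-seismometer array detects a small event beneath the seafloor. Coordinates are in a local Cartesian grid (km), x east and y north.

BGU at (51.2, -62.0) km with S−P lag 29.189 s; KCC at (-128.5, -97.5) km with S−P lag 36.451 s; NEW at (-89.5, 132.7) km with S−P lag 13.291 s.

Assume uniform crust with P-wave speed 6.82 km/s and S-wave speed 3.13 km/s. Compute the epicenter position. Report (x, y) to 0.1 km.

-27.3 km east, 87.5 km north

Distance from S−P lag: d = Δt · v_P v_S / (v_P − v_S) = Δt · (6.82·3.13)/(6.82−3.13) ≈ 5.7850·Δt.
So d_BGU = 168.86, d_KCC = 210.87, d_NEW = 76.89 km.
Circle about each station: (x − 51.2)² + (y + 62.0)² = 168.86²; (x + 128.5)² + (y + 97.5)² = 210.87²; (x + 89.5)² + (y − 132.7)² = 76.89².
Subtracting the BGU equation from the KCC and NEW equations removes the quadratic terms:
-359.4 x − 71.0 y = 3600.60
-281.4 x + 389.4 y = 41755.73
Solving the 2×2 system: x ≈ -27.3, y ≈ 87.5 km.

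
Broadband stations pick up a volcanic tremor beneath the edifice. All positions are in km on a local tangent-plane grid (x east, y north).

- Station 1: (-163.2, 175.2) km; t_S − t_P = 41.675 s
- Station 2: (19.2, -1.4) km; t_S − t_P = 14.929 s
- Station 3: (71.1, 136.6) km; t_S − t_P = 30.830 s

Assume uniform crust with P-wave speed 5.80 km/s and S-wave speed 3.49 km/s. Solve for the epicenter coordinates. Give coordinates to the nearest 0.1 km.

x ≈ 35.5 km, y ≈ -131.2 km

Distance from S−P lag: d = Δt · v_P v_S / (v_P − v_S) = Δt · (5.80·3.49)/(5.80−3.49) ≈ 8.7628·Δt.
So d_Station 1 = 365.19, d_Station 2 = 130.82, d_Station 3 = 270.16 km.
Circle about each station: (x + 163.2)² + (y − 175.2)² = 365.19²; (x − 19.2)² + (y + 1.4)² = 130.82²; (x − 71.1)² + (y − 136.6)² = 270.16².
Subtracting the Station 1 equation from the Station 2 and Station 3 equations removes the quadratic terms:
364.8 x − 353.2 y = 59291.18
468.6 x − 77.2 y = 26762.80
Solving the 2×2 system: x ≈ 35.5, y ≈ -131.2 km.
Check against Station 1 (with the unrounded x, y): √((x + 163.2)²+(y − 175.2)²) = 365.19 ≈ 365.19 km. ✓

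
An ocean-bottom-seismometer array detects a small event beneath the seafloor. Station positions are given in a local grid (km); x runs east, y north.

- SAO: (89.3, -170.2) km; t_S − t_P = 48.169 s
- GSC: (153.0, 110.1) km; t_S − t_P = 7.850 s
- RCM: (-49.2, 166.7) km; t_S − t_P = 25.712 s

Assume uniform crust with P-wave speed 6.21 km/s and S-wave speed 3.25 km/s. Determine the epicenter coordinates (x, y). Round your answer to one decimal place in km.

(125.8, 156.2)

Distance from S−P lag: d = Δt · v_P v_S / (v_P − v_S) = Δt · (6.21·3.25)/(6.21−3.25) ≈ 6.8184·Δt.
So d_SAO = 328.44, d_GSC = 53.52, d_RCM = 175.32 km.
Circle about each station: (x − 89.3)² + (y + 170.2)² = 328.44²; (x − 153.0)² + (y − 110.1)² = 53.52²; (x + 49.2)² + (y − 166.7)² = 175.32².
Subtracting pairs of circle equations eliminates x²+y² and gives linear equations (the radical axes):
127.4 x + 560.6 y = 103596.92
-277.0 x + 673.8 y = 70402.73
Solving the 2×2 system: x ≈ 125.8, y ≈ 156.2 km.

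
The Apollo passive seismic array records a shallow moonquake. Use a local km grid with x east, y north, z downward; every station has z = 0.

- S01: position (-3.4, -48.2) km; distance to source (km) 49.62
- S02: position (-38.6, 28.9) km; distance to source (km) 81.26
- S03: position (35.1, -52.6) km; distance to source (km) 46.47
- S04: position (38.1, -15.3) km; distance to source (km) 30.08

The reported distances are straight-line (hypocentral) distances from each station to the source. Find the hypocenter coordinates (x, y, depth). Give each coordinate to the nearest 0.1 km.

x ≈ 23.7 km, y ≈ -16.1 km, depth ≈ 26.4 km

Each station gives a sphere (x−x_i)² + (y−y_i)² + z² = d_i² (stations at z=0).
Subtracting the S01 sphere from S02 and S03: z² cancels, leaving linear equations in x and y:
-70.4 x + 154.2 y = -4150.67
77.0 x − 8.8 y = 1966.65
Solving: x ≈ 23.701, y ≈ -16.097 km (keep extra digits for the depth step; rounded: 23.7, -16.1).
Then from the S01 sphere: z² = 49.62² − (x + 3.4)² − (y + 48.2)² with x = 23.701, y = -16.097, so z ≈ 26.402 ≈ 26.4 km.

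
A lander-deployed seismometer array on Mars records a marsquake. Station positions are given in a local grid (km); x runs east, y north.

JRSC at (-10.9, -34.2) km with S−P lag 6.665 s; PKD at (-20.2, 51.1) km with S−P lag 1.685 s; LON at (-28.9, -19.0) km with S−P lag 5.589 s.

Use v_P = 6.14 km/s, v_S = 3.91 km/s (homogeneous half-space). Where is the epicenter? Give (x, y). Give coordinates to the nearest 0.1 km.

Distance from S−P lag: d = Δt · v_P v_S / (v_P − v_S) = Δt · (6.14·3.91)/(6.14−3.91) ≈ 10.7657·Δt.
So d_JRSC = 71.75, d_PKD = 18.14, d_LON = 60.17 km.
Circle about each station: (x + 10.9)² + (y + 34.2)² = 71.75²; (x + 20.2)² + (y − 51.1)² = 18.14²; (x + 28.9)² + (y + 19.0)² = 60.17².
Subtracting the JRSC equation from the PKD and LON equations removes the quadratic terms:
-18.6 x + 170.6 y = 6549.80
-36.0 x + 30.4 y = 1435.39
Solving the 2×2 system: x ≈ -8.2, y ≈ 37.5 km.

(-8.2, 37.5)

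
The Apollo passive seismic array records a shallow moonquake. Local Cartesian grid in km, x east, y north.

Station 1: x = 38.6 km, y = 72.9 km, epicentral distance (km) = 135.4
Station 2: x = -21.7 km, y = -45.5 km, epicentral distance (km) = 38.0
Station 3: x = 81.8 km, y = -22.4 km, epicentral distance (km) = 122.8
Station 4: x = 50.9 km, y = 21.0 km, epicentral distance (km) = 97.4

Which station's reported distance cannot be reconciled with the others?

Solve using three stations at a time. Using Station 2, Station 3, Station 4 (subtract circle equations pairwise → linear system) gives (x, y) ≈ (-40.6, -12.4).
Distances from that point to each station vs reported:
  Station 1: calculated 116.4 vs reported 135.4 → residual 19.0 km
  Station 2: calculated 38.1 vs reported 38.0 → residual 0.1 km
  Station 3: calculated 122.8 vs reported 122.8 → residual 0.0 km
  Station 4: calculated 97.4 vs reported 97.4 → residual 0.0 km
Station 2, Station 3, Station 4 are mutually consistent (residuals ≈ 0); Station 1 is off by 19.0 km.

Station 1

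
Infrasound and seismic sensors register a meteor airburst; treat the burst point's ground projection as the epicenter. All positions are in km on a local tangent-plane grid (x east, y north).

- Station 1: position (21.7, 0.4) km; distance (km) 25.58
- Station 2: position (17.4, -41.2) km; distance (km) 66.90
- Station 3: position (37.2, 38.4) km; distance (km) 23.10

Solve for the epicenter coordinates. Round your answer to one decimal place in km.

Circle about each station: (x − 21.7)² + (y − 0.4)² = 25.58²; (x − 17.4)² + (y + 41.2)² = 66.90²; (x − 37.2)² + (y − 38.4)² = 23.10².
Subtracting the Station 1 equation from the Station 2 and Station 3 equations removes the quadratic terms:
-8.6 x − 83.2 y = -2292.12
31.0 x + 76.0 y = 2508.08
Solving the 2×2 system: x ≈ 17.9, y ≈ 25.7 km.
Check against Station 1 (with the unrounded x, y): √((x − 21.7)²+(y − 0.4)²) = 25.58 ≈ 25.58 km. ✓

(17.9, 25.7)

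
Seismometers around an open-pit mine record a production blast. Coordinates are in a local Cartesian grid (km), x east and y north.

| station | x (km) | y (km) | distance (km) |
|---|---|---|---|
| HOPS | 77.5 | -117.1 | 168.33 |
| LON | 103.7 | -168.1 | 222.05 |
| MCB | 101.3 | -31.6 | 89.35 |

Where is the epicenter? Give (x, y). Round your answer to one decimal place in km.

(67.0, 50.9)

Circle about each station: (x − 77.5)² + (y + 117.1)² = 168.33²; (x − 103.7)² + (y + 168.1)² = 222.05²; (x − 101.3)² + (y + 31.6)² = 89.35².
Subtracting the HOPS equation from the LON and MCB equations removes the quadratic terms:
52.4 x − 102.0 y = -1678.57
47.6 x + 171.0 y = 11893.16
Solving the 2×2 system: x ≈ 67.0, y ≈ 50.9 km.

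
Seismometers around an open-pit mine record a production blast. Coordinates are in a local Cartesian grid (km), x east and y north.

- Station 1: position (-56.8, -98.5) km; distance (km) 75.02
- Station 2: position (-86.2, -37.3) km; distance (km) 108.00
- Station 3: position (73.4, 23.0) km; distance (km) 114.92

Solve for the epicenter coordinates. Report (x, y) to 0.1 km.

(14.7, -75.8)

Circle about each station: (x + 56.8)² + (y + 98.5)² = 75.02²; (x + 86.2)² + (y + 37.3)² = 108.00²; (x − 73.4)² + (y − 23.0)² = 114.92².
Subtracting pairs of circle equations eliminates x²+y² and gives linear equations (the radical axes):
-58.8 x + 122.4 y = -10142.76
260.4 x + 243.0 y = -14590.54
Solving the 2×2 system: x ≈ 14.7, y ≈ -75.8 km.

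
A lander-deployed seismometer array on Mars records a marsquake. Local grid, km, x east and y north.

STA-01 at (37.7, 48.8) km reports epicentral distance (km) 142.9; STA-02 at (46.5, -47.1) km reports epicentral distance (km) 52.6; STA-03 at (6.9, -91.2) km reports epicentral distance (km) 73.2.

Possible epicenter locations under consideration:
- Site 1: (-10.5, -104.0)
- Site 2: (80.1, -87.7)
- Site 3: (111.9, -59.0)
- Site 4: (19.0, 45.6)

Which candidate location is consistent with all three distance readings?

Site 2

For each candidate, compare |candidate − station| to the reported distance:
Site 1: residuals STA-01 17.3, STA-02 27.9, STA-03 51.6 → max 51.6 km
Site 2: residuals STA-01 0.0, STA-02 0.1, STA-03 0.1 → max 0.1 km
Site 3: residuals STA-01 12.0, STA-02 13.9, STA-03 36.6 → max 36.6 km
Site 4: residuals STA-01 123.9, STA-02 44.1, STA-03 64.1 → max 123.9 km
Only Site 2 has all residuals ≈ 0.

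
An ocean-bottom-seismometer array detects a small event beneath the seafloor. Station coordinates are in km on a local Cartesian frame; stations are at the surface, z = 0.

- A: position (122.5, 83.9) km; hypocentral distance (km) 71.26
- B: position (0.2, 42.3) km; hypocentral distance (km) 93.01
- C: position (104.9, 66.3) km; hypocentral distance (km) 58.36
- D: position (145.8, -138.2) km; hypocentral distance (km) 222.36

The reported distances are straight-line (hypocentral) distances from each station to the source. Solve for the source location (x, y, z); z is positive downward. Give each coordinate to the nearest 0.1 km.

Each station gives a sphere (x−x_i)² + (y−y_i)² + z² = d_i² (stations at z=0).
Subtracting the A sphere from B and C: z² cancels, leaving linear equations in x and y:
-244.6 x − 83.2 y = -23829.00
-35.2 x − 35.2 y = -4973.66
Solving: x ≈ 74.802, y ≈ 66.495 km (keep extra digits for the depth step; rounded: 74.8, 66.5).
Then from the A sphere: z² = 71.26² − (x − 122.5)² − (y − 83.9)² with x = 74.802, y = 66.495, so z ≈ 50.000 ≈ 50.0 km.
Check against D (with the unrounded solution): distance 222.35 ≈ 222.36 km. ✓

(74.8, 66.5, 50.0)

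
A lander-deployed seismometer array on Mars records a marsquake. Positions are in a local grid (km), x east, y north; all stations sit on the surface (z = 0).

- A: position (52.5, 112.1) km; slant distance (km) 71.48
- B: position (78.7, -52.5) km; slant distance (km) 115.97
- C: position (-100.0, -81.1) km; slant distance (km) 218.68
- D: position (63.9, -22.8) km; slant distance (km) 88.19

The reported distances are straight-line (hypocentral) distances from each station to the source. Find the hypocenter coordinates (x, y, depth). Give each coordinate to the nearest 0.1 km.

(66.0, 55.2, 41.1)

Each station gives a sphere (x−x_i)² + (y−y_i)² + z² = d_i² (stations at z=0).
Subtracting the A sphere from B and C: z² cancels, leaving linear equations in x and y:
52.4 x − 329.2 y = -14712.37
-305.0 x − 386.4 y = -41457.00
Solving: x ≈ 65.997, y ≈ 55.196 km (keep extra digits for the depth step; rounded: 66.0, 55.2).
Then from the A sphere: z² = 71.48² − (x − 52.5)² − (y − 112.1)² with x = 65.997, y = 55.196, so z ≈ 41.099 ≈ 41.1 km.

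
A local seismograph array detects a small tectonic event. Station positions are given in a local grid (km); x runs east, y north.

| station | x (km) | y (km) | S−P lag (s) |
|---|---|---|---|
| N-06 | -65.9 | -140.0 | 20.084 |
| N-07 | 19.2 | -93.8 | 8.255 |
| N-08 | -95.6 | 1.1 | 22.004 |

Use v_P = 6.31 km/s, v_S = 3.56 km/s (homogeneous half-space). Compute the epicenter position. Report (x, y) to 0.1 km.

Distance from S−P lag: d = Δt · v_P v_S / (v_P − v_S) = Δt · (6.31·3.56)/(6.31−3.56) ≈ 8.1686·Δt.
So d_N-06 = 164.06, d_N-07 = 67.43, d_N-08 = 179.74 km.
Circle about each station: (x + 65.9)² + (y + 140.0)² = 164.06²; (x − 19.2)² + (y + 93.8)² = 67.43²; (x + 95.6)² + (y − 1.1)² = 179.74².
Subtracting the N-06 equation from the N-07 and N-08 equations removes the quadratic terms:
170.2 x + 92.4 y = 7593.15
-59.4 x + 282.2 y = -20193.02
Solving the 2×2 system: x ≈ 74.9, y ≈ -55.8 km.

(74.9, -55.8)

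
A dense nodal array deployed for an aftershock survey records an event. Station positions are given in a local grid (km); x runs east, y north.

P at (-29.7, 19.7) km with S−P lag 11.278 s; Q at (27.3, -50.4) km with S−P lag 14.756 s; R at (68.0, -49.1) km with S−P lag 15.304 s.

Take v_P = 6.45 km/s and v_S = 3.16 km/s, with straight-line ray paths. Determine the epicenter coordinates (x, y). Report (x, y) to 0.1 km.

(37.0, 40.5)

Distance from S−P lag: d = Δt · v_P v_S / (v_P − v_S) = Δt · (6.45·3.16)/(6.45−3.16) ≈ 6.1951·Δt.
So d_P = 69.87, d_Q = 91.42, d_R = 94.81 km.
Circle about each station: (x + 29.7)² + (y − 19.7)² = 69.87²; (x − 27.3)² + (y + 50.4)² = 91.42²; (x − 68.0)² + (y + 49.1)² = 94.81².
Subtracting the P equation from the Q and R equations removes the quadratic terms:
114.0 x − 140.2 y = -1460.53
195.4 x − 137.6 y = 1657.51
Solving the 2×2 system: x ≈ 37.0, y ≈ 40.5 km.
Check against P (with the unrounded x, y): √((x + 29.7)²+(y − 19.7)²) = 69.88 ≈ 69.87 km. ✓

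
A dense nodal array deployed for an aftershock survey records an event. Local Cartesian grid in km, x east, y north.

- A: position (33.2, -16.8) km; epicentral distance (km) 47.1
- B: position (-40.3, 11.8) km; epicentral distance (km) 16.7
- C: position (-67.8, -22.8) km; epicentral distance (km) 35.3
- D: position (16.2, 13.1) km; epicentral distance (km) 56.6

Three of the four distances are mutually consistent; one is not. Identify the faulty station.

A

Solve using three stations at a time. Using B, C, D (subtract circle equations pairwise → linear system) gives (x, y) ≈ (-37.5, -4.6).
Distances from that point to each station vs reported:
  A: calculated 71.8 vs reported 47.1 → residual 24.7 km
  B: calculated 16.7 vs reported 16.7 → residual 0.0 km
  C: calculated 35.3 vs reported 35.3 → residual 0.0 km
  D: calculated 56.6 vs reported 56.6 → residual 0.0 km
B, C, D are mutually consistent (residuals ≈ 0); A is off by 24.7 km.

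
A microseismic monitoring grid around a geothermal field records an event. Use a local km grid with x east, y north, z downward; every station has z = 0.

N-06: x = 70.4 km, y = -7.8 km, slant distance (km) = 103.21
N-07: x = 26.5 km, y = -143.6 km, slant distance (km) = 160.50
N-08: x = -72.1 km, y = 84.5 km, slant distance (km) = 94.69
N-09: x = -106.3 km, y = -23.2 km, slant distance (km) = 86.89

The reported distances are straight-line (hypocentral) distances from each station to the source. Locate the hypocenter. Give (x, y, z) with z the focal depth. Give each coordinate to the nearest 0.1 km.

Each station gives a sphere (x−x_i)² + (y−y_i)² + z² = d_i² (stations at z=0).
Subtracting the N-06 sphere from N-07 and N-08: z² cancels, leaving linear equations in x and y:
-87.8 x − 271.6 y = 1198.26
-285.0 x + 184.6 y = 9007.77
Solving: x ≈ -28.497, y ≈ 4.800 km (keep extra digits for the depth step; rounded: -28.5, 4.8).
Then from the N-06 sphere: z² = 103.21² − (x − 70.4)² − (y + 7.8)² with x = -28.497, y = 4.800, so z ≈ 26.701 ≈ 26.7 km.

x ≈ -28.5 km, y ≈ 4.8 km, depth ≈ 26.7 km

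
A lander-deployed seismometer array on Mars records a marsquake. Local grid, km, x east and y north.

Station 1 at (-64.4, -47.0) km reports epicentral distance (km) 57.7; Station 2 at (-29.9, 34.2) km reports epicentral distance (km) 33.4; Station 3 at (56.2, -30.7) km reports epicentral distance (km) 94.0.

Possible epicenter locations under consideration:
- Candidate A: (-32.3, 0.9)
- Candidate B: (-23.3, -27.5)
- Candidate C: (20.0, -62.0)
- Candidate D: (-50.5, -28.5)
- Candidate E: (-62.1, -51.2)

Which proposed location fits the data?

For each candidate, compare |candidate − station| to the reported distance:
Candidate A: residuals Station 1 0.0, Station 2 0.0, Station 3 0.0 → max 0.0 km
Candidate B: residuals Station 1 12.2, Station 2 28.7, Station 3 14.4 → max 28.7 km
Candidate C: residuals Station 1 28.0, Station 2 75.0, Station 3 46.1 → max 75.0 km
Candidate D: residuals Station 1 34.6, Station 2 32.6, Station 3 12.7 → max 34.6 km
Candidate E: residuals Station 1 52.9, Station 2 57.9, Station 3 26.1 → max 57.9 km
Only Candidate A has all residuals ≈ 0.

Candidate A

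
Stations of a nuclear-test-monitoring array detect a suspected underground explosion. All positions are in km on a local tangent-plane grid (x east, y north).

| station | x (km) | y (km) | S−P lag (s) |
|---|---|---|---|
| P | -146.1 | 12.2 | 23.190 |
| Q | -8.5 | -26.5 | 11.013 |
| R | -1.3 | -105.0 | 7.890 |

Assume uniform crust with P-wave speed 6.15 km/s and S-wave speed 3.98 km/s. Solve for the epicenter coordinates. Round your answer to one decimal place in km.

87.7 km east, -105.1 km north

Distance from S−P lag: d = Δt · v_P v_S / (v_P − v_S) = Δt · (6.15·3.98)/(6.15−3.98) ≈ 11.2797·Δt.
So d_P = 261.58, d_Q = 124.22, d_R = 89.00 km.
Circle about each station: (x + 146.1)² + (y − 12.2)² = 261.58²; (x + 8.5)² + (y + 26.5)² = 124.22²; (x + 1.3)² + (y + 105.0)² = 89.00².
Subtracting pairs of circle equations eliminates x²+y² and gives linear equations (the radical axes):
275.2 x − 77.4 y = 32273.94
289.6 x − 234.4 y = 50035.74
Solving the 2×2 system: x ≈ 87.7, y ≈ -105.1 km.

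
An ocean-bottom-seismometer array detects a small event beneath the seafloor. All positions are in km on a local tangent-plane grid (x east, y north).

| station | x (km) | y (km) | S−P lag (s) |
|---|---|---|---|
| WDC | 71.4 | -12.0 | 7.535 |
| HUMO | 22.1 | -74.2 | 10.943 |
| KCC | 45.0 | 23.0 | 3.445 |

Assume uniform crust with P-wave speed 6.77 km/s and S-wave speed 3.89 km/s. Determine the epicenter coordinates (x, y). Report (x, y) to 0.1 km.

Distance from S−P lag: d = Δt · v_P v_S / (v_P − v_S) = Δt · (6.77·3.89)/(6.77−3.89) ≈ 9.1442·Δt.
So d_WDC = 68.90, d_HUMO = 100.06, d_KCC = 31.50 km.
Circle about each station: (x − 71.4)² + (y + 12.0)² = 68.90²; (x − 22.1)² + (y + 74.2)² = 100.06²; (x − 45.0)² + (y − 23.0)² = 31.50².
Subtracting pairs of circle equations eliminates x²+y² and gives linear equations (the radical axes):
-98.6 x − 124.4 y = -4512.70
-52.8 x + 70.0 y = 1067.00
Solving the 2×2 system: x ≈ 13.6, y ≈ 25.5 km.

13.6 km east, 25.5 km north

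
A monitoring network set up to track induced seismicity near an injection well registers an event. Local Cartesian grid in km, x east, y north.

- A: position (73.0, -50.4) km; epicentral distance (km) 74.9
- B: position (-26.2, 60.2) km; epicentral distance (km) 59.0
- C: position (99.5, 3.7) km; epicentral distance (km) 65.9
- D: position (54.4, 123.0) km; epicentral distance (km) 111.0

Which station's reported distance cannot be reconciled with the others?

Solve using three stations at a time. Using A, C, D (subtract circle equations pairwise → linear system) gives (x, y) ≈ (34.3, 13.8).
Distances from that point to each station vs reported:
  A: calculated 74.9 vs reported 74.9 → residual 0.0 km
  B: calculated 76.3 vs reported 59.0 → residual 17.3 km
  C: calculated 66.0 vs reported 65.9 → residual 0.1 km
  D: calculated 111.0 vs reported 111.0 → residual 0.0 km
A, C, D are mutually consistent (residuals ≈ 0); B is off by 17.3 km.

B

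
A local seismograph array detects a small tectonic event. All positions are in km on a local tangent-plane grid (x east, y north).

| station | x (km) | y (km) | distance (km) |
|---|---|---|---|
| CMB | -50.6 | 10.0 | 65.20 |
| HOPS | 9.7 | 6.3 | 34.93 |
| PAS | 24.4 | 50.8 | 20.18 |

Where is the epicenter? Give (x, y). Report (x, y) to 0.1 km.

Circle about each station: (x + 50.6)² + (y − 10.0)² = 65.20²; (x − 9.7)² + (y − 6.3)² = 34.93²; (x − 24.4)² + (y − 50.8)² = 20.18².
Subtracting pairs of circle equations eliminates x²+y² and gives linear equations (the radical axes):
120.6 x − 7.4 y = 504.36
150.0 x + 81.6 y = 4359.45
Solving the 2×2 system: x ≈ 6.7, y ≈ 41.1 km.

(6.7, 41.1)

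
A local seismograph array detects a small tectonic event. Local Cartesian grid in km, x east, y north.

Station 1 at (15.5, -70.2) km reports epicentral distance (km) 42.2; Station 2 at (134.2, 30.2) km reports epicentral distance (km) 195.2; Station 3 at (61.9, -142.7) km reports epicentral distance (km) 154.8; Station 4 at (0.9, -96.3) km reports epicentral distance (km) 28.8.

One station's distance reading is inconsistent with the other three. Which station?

Solve using three stations at a time. Using Station 1, Station 2, Station 4 (subtract circle equations pairwise → linear system) gives (x, y) ≈ (-24.9, -83.0).
Distances from that point to each station vs reported:
  Station 1: calculated 42.4 vs reported 42.2 → residual 0.2 km
  Station 2: calculated 195.2 vs reported 195.2 → residual 0.0 km
  Station 3: calculated 105.4 vs reported 154.8 → residual 49.4 km
  Station 4: calculated 29.0 vs reported 28.8 → residual 0.2 km
Station 1, Station 2, Station 4 are mutually consistent (residuals ≈ 0); Station 3 is off by 49.4 km.

Station 3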